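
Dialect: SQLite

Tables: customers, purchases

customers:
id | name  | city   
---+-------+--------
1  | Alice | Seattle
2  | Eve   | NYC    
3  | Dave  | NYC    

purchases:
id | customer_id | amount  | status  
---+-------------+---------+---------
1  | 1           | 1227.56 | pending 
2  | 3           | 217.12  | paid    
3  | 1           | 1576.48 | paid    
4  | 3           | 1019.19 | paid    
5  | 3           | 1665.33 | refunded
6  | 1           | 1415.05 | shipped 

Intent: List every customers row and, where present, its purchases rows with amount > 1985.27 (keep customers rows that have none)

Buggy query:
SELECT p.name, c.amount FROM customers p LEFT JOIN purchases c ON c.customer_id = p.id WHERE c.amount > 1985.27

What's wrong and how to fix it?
Bug: Filtering c.amount in WHERE discards the NULL rows produced by LEFT JOIN, turning it into an inner join

Fix: Put 'c.amount > 1985.27' in the JOIN's ON clause instead of WHERE

Corrected query:
SELECT p.name, c.amount FROM customers p LEFT JOIN purchases c ON c.customer_id = p.id AND c.amount > 1985.27

Result:
name  | amount
------+-------
Alice | NULL  
Eve   | NULL  
Dave  | NULL  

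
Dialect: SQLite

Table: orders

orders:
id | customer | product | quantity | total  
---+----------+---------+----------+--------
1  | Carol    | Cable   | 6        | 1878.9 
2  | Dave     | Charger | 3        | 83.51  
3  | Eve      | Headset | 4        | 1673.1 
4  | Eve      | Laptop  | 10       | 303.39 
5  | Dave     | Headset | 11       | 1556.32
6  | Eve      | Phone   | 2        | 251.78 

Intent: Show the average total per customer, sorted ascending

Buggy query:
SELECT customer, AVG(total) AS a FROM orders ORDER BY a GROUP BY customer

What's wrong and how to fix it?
Bug: ORDER BY appears before GROUP BY; SQL clause order requires GROUP BY first

Fix: Move ORDER BY to the end, after GROUP BY

Corrected query:
SELECT customer, AVG(total) AS a FROM orders GROUP BY customer ORDER BY a

Result:
customer | a         
---------+-----------
Eve      | 742.756667
Dave     | 819.915   
Carol    | 1878.9    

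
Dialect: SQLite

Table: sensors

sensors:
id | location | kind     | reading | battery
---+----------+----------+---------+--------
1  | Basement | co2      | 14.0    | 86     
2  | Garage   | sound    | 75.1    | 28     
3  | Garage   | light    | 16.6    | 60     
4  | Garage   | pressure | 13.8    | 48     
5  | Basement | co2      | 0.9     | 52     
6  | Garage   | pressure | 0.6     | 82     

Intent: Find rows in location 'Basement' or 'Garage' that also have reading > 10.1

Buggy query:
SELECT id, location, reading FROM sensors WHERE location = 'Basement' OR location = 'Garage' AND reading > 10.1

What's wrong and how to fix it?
Bug: AND binds tighter than OR, so this parses as location = 'Basement' OR (location = 'Garage' AND reading > 10.1)

Fix: Add parentheses around the OR so the AND applies to both alternatives

Corrected query:
SELECT id, location, reading FROM sensors WHERE (location = 'Basement' OR location = 'Garage') AND reading > 10.1

Result:
id | location | reading
---+----------+--------
1  | Basement | 14     
2  | Garage   | 75.1   
3  | Garage   | 16.6   
4  | Garage   | 13.8   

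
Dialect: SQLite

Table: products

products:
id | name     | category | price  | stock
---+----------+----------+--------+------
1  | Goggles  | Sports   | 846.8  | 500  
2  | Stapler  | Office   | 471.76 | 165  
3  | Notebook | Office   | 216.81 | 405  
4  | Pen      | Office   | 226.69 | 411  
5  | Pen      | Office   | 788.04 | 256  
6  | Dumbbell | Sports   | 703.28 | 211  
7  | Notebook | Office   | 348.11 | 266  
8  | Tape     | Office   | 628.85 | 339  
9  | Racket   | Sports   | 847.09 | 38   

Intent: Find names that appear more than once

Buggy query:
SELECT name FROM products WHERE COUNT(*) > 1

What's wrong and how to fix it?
Bug: WHERE can't reference COUNT(*); aggregates are computed after WHERE

Fix: GROUP BY name, then filter groups with HAVING COUNT(*) > 1

Corrected query:
SELECT name FROM products GROUP BY name HAVING COUNT(*) > 1

Result:
name    
--------
Notebook
Pen     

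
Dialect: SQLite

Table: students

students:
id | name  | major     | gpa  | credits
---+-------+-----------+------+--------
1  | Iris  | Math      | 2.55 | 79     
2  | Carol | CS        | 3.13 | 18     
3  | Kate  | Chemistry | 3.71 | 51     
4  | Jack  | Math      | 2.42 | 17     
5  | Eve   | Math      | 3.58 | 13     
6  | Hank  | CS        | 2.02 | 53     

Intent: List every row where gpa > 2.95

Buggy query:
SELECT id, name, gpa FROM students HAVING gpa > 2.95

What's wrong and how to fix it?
Bug: HAVING filters the output of aggregation, but this query has no GROUP BY and no aggregate functions, so SQLite rejects it (HAVING clause on a non-aggregate query); the condition here is per row

Fix: Replace HAVING with WHERE since the condition applies to individual rows

Corrected query:
SELECT id, name, gpa FROM students WHERE gpa > 2.95

Result:
id | name  | gpa 
---+-------+-----
2  | Carol | 3.13
3  | Kate  | 3.71
5  | Eve   | 3.58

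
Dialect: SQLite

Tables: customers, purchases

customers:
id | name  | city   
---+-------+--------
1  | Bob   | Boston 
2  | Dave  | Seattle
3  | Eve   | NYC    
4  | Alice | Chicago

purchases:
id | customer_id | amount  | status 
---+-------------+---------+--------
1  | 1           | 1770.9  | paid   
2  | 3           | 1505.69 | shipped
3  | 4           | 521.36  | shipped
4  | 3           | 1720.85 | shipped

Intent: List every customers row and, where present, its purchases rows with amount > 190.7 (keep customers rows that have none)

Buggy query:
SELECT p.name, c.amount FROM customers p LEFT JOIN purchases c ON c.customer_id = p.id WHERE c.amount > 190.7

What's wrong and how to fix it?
Bug: A WHERE condition on the right-hand table after LEFT JOIN drops unmatched parents

Fix: Move the right-table condition into the ON clause so unmatched parents are kept

Corrected query:
SELECT p.name, c.amount FROM customers p LEFT JOIN purchases c ON c.customer_id = p.id AND c.amount > 190.7

Result:
name  | amount 
------+--------
Bob   | 1770.9 
Dave  | NULL   
Eve   | 1505.69
Eve   | 1720.85
Alice | 521.36 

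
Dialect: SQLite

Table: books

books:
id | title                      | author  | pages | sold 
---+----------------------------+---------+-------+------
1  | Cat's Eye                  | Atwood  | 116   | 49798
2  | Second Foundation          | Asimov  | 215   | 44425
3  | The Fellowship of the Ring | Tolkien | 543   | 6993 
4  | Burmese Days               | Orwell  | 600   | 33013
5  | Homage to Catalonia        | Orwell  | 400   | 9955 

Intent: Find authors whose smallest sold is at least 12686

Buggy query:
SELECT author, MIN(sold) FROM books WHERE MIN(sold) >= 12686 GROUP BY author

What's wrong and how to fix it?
Bug: Aggregates like MIN are computed per group after WHERE runs

Fix: Replace WHERE with HAVING after the GROUP BY

Corrected query:
SELECT author, MIN(sold) FROM books GROUP BY author HAVING MIN(sold) >= 12686

Result:
author | MIN(sold)
-------+----------
Asimov | 44425    
Atwood | 49798    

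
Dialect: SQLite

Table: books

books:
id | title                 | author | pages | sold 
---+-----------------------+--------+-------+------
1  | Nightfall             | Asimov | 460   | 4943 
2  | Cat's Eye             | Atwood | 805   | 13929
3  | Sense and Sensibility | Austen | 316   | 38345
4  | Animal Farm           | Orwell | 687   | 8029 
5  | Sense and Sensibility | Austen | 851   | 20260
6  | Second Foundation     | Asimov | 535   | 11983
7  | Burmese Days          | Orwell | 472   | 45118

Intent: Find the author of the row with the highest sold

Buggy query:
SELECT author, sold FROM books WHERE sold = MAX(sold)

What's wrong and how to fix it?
Bug: WHERE is evaluated per row; an aggregate over the whole table isn't defined there

Fix: Use a subquery: WHERE sold = (SELECT MAX(sold) FROM books)

Corrected query:
SELECT author, sold FROM books WHERE sold = (SELECT MAX(sold) FROM books)

Result:
author | sold 
-------+------
Orwell | 45118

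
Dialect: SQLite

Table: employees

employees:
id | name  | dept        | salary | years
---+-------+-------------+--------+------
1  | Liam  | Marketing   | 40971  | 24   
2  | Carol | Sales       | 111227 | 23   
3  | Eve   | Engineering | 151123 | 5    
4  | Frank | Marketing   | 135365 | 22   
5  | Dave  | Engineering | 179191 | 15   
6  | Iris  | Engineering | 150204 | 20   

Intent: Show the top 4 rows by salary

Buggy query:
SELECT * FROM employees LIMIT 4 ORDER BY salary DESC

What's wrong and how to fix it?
Bug: LIMIT must come after ORDER BY

Fix: Swap the clauses: ORDER BY first, then LIMIT

Corrected query:
SELECT * FROM employees ORDER BY salary DESC LIMIT 4

Result:
id | name  | dept        | salary | years
---+-------+-------------+--------+------
5  | Dave  | Engineering | 179191 | 15   
3  | Eve   | Engineering | 151123 | 5    
6  | Iris  | Engineering | 150204 | 20   
4  | Frank | Marketing   | 135365 | 22   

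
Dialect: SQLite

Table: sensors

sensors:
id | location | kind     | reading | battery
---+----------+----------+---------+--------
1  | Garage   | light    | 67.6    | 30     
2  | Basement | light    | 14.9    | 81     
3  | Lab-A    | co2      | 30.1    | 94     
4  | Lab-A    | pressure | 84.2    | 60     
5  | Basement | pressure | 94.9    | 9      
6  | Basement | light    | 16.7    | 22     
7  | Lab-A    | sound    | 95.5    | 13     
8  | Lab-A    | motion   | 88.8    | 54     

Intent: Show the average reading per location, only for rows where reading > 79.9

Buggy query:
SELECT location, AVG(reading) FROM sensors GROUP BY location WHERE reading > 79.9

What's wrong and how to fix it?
Bug: Row-level WHERE must come before GROUP BY in the clause order

Fix: Move the WHERE clause before GROUP BY

Corrected query:
SELECT location, AVG(reading) FROM sensors WHERE reading > 79.9 GROUP BY location

Result:
location | AVG(reading)
---------+-------------
Basement | 94.9        
Lab-A    | 89.5        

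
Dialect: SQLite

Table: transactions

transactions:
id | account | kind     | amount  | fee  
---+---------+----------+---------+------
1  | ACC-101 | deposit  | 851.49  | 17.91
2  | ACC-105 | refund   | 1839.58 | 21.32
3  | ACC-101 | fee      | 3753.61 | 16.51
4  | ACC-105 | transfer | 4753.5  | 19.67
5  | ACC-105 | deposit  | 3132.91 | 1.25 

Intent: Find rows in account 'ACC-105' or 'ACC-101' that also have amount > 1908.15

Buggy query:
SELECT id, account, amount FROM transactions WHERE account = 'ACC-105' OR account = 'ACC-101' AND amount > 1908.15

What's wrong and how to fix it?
Bug: Without parentheses, AND is evaluated before OR, so the amount filter only applies to the 'ACC-101' branch

Fix: Add parentheses around the OR so the AND applies to both alternatives

Corrected query:
SELECT id, account, amount FROM transactions WHERE (account = 'ACC-105' OR account = 'ACC-101') AND amount > 1908.15

Result:
id | account | amount 
---+---------+--------
3  | ACC-101 | 3753.61
4  | ACC-105 | 4753.5 
5  | ACC-105 | 3132.91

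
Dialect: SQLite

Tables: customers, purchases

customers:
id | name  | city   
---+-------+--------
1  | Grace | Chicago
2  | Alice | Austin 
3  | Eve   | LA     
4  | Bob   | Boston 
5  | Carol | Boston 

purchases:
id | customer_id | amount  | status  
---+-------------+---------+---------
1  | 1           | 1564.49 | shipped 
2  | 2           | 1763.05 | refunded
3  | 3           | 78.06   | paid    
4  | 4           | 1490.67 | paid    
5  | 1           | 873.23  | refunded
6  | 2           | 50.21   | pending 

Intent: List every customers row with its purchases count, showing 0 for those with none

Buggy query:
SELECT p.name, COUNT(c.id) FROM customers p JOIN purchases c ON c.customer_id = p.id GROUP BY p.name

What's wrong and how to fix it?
Bug: INNER JOIN drops customers rows that have no matching purchases rows

Fix: Use LEFT JOIN so parents without children still appear (COUNT(c.id) gives 0)

Corrected query:
SELECT p.name, COUNT(c.id) FROM customers p LEFT JOIN purchases c ON c.customer_id = p.id GROUP BY p.name

Result:
name  | COUNT(c.id)
------+------------
Alice | 2          
Bob   | 1          
Carol | 0          
Eve   | 1          
Grace | 2          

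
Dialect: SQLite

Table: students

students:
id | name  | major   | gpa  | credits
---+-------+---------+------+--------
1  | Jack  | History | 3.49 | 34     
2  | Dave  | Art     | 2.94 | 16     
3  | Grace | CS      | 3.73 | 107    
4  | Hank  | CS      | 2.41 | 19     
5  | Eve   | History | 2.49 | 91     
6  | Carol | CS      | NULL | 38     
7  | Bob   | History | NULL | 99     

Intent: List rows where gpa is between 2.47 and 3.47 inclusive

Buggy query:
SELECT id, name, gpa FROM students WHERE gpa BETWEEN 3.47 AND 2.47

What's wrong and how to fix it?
Bug: BETWEEN expects the lower bound first; with 3.47 AND 2.47 the range is empty

Fix: Swap the bounds so the smaller value comes first

Corrected query:
SELECT id, name, gpa FROM students WHERE gpa BETWEEN 2.47 AND 3.47

Result:
id | name | gpa 
---+------+-----
2  | Dave | 2.94
5  | Eve  | 2.49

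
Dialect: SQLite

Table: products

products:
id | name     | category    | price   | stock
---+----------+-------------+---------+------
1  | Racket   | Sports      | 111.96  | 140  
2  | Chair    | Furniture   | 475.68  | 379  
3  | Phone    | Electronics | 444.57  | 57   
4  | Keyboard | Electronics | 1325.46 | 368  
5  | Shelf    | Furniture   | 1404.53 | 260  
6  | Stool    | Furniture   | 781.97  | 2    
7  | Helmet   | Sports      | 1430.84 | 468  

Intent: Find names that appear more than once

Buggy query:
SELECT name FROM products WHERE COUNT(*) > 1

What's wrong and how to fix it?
Bug: WHERE can't reference COUNT(*); aggregates are computed after WHERE

Fix: Group first, then use HAVING for the count condition

Corrected query:
SELECT name FROM products GROUP BY name HAVING COUNT(*) > 1

Result:
(no rows)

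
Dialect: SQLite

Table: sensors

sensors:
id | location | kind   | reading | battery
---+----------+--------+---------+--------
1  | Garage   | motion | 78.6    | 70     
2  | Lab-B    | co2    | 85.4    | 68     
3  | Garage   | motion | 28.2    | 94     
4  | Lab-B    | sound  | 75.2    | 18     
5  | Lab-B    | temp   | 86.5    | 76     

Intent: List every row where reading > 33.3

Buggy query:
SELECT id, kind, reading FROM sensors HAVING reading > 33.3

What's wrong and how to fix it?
Bug: This is a non-aggregate query (no GROUP BY, no aggregates), so in SQLite the HAVING clause is invalid here; a row-level condition belongs in WHERE

Fix: Replace HAVING with WHERE since the condition applies to individual rows

Corrected query:
SELECT id, kind, reading FROM sensors WHERE reading > 33.3

Result:
id | kind   | reading
---+--------+--------
1  | motion | 78.6   
2  | co2    | 85.4   
4  | sound  | 75.2   
5  | temp   | 86.5   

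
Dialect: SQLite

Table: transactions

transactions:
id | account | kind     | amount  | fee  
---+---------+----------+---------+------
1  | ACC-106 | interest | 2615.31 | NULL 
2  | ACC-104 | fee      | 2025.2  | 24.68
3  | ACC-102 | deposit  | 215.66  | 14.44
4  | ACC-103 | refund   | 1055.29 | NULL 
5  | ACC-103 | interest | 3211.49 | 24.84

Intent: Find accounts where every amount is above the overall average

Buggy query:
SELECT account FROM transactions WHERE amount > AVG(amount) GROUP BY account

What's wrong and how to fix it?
Bug: WHERE evaluates per row before aggregation, so AVG() is unavailable

Fix: Use a subquery for AVG and a HAVING MIN(...) filter so the condition holds for every row in the group

Corrected query:
SELECT account FROM transactions GROUP BY account HAVING MIN(amount) > (SELECT AVG(amount) FROM transactions)

Result:
account
-------
ACC-104
ACC-106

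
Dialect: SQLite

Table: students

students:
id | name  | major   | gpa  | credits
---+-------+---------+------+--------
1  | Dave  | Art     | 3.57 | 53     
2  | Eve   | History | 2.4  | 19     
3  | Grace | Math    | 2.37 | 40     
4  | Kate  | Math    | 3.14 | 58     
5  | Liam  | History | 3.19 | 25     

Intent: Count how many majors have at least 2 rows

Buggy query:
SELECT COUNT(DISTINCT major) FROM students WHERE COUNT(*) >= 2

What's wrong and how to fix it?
Bug: WHERE filters individual rows, not groups, so a group-level COUNT is invalid there

Fix: Group first with HAVING COUNT(*) >= 2, then COUNT the resulting groups

Corrected query:
SELECT COUNT(*) FROM (SELECT major FROM students GROUP BY major HAVING COUNT(*) >= 2)

Result:
COUNT(*)
--------
2       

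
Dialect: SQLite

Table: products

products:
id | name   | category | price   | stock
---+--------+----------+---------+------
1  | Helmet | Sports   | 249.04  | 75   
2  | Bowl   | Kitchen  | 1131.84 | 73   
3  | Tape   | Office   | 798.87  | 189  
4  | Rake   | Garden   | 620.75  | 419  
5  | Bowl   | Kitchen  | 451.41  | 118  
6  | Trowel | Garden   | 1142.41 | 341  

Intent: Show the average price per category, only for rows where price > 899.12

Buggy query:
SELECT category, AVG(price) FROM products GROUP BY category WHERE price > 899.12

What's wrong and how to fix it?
Bug: Row-level WHERE must come before GROUP BY in the clause order

Fix: Place WHERE between FROM and GROUP BY

Corrected query:
SELECT category, AVG(price) FROM products WHERE price > 899.12 GROUP BY category

Result:
category | AVG(price)
---------+-----------
Garden   | 1142.41   
Kitchen  | 1131.84   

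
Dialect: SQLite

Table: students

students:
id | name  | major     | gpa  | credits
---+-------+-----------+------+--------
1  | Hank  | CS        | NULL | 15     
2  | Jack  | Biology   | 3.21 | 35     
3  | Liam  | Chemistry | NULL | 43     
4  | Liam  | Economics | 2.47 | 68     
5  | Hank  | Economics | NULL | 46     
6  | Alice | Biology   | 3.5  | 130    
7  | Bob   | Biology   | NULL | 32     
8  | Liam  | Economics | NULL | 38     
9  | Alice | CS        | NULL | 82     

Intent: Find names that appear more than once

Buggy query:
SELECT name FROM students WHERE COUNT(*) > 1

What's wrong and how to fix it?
Bug: WHERE can't reference COUNT(*); aggregates are computed after WHERE

Fix: GROUP BY name, then filter groups with HAVING COUNT(*) > 1

Corrected query:
SELECT name FROM students GROUP BY name HAVING COUNT(*) > 1

Result:
name 
-----
Alice
Hank 
Liam 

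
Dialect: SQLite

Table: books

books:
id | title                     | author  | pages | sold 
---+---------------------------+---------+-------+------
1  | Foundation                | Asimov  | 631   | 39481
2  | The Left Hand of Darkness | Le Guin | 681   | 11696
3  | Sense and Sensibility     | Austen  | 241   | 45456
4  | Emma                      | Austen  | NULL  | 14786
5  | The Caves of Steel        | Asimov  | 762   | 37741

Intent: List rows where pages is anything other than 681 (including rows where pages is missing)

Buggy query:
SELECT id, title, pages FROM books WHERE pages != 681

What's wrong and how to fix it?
Bug: 'pages != 681' is unknown when pages is NULL, so NULL rows are silently excluded

Fix: Handle NULL separately with IS NULL alongside the inequality

Corrected query:
SELECT id, title, pages FROM books WHERE pages != 681 OR pages IS NULL

Result:
id | title                 | pages
---+-----------------------+------
1  | Foundation            | 631  
3  | Sense and Sensibility | 241  
4  | Emma                  | NULL 
5  | The Caves of Steel    | 762  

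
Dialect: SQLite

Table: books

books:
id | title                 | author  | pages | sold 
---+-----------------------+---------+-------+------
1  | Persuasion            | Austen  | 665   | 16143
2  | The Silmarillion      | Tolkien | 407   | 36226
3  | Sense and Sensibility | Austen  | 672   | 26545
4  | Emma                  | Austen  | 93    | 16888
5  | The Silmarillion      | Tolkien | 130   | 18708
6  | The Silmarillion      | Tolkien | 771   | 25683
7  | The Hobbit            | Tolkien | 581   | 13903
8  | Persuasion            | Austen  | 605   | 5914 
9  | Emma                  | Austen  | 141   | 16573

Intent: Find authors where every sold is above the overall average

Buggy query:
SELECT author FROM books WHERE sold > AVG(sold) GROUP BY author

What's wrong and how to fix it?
Bug: AVG() is an aggregate; it can't sit directly in WHERE

Fix: Use a subquery for AVG and a HAVING MIN(...) filter so the condition holds for every row in the group

Corrected query:
SELECT author FROM books GROUP BY author HAVING MIN(sold) > (SELECT AVG(sold) FROM books)

Result:
(no rows)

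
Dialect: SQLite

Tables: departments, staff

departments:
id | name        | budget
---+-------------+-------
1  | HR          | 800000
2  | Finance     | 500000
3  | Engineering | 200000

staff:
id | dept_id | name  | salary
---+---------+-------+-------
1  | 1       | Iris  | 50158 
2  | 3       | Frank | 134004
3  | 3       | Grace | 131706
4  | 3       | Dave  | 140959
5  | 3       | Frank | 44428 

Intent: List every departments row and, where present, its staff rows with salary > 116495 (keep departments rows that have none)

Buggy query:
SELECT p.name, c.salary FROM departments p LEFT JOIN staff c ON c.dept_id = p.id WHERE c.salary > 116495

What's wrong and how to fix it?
Bug: A WHERE condition on the right-hand table after LEFT JOIN drops unmatched parents

Fix: Put 'c.salary > 116495' in the JOIN's ON clause instead of WHERE

Corrected query:
SELECT p.name, c.salary FROM departments p LEFT JOIN staff c ON c.dept_id = p.id AND c.salary > 116495

Result:
name        | salary
------------+-------
HR          | NULL  
Finance     | NULL  
Engineering | 131706
Engineering | 134004
Engineering | 140959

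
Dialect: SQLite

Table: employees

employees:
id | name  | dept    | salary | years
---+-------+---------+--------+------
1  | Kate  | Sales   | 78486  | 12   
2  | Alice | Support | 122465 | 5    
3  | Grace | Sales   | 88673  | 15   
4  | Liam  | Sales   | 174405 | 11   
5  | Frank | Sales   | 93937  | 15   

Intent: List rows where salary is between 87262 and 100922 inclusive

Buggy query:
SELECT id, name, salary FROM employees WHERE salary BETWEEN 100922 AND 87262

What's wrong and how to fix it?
Bug: The bounds are reversed; BETWEEN a AND b requires a <= b to match anything

Fix: Swap the bounds so the smaller value comes first

Corrected query:
SELECT id, name, salary FROM employees WHERE salary BETWEEN 87262 AND 100922

Result:
id | name  | salary
---+-------+-------
3  | Grace | 88673 
5  | Frank | 93937 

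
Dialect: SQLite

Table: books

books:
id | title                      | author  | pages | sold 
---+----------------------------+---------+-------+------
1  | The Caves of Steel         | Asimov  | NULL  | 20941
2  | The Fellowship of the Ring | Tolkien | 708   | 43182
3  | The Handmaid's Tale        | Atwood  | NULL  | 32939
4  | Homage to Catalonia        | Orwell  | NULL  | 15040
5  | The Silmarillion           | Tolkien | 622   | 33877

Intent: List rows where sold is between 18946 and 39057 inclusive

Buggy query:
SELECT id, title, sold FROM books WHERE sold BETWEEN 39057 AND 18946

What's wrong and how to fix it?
Bug: The bounds are reversed; BETWEEN a AND b requires a <= b to match anything

Fix: Swap the bounds so the smaller value comes first

Corrected query:
SELECT id, title, sold FROM books WHERE sold BETWEEN 18946 AND 39057

Result:
id | title               | sold 
---+---------------------+------
1  | The Caves of Steel  | 20941
3  | The Handmaid's Tale | 32939
5  | The Silmarillion    | 33877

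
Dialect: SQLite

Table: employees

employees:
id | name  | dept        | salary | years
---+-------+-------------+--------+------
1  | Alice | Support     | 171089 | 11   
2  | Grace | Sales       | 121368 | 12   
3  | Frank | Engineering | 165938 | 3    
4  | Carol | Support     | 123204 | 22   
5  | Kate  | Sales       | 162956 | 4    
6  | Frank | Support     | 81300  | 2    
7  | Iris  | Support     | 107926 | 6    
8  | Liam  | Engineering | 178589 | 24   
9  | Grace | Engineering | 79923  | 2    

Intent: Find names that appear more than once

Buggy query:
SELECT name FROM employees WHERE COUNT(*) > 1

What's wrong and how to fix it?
Bug: COUNT(*) is an aggregate and cannot be used in WHERE

Fix: GROUP BY name, then filter groups with HAVING COUNT(*) > 1

Corrected query:
SELECT name FROM employees GROUP BY name HAVING COUNT(*) > 1

Result:
name 
-----
Frank
Grace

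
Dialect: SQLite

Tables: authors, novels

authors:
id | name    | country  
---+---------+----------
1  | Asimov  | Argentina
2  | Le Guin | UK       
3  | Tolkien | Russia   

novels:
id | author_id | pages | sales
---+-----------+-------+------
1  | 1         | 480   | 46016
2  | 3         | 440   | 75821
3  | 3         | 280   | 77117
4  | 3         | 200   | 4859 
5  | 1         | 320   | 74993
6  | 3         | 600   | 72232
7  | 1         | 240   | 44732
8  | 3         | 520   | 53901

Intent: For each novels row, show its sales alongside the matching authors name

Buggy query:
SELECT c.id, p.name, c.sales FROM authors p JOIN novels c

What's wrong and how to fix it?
Bug: JOIN with no ON clause produces a cartesian product; every novels row pairs with every authors row

Fix: Add ON c.author_id = p.id to the JOIN

Corrected query:
SELECT c.id, p.name, c.sales FROM authors p JOIN novels c ON c.author_id = p.id

Result:
id | name    | sales
---+---------+------
1  | Asimov  | 46016
2  | Tolkien | 75821
3  | Tolkien | 77117
4  | Tolkien | 4859 
5  | Asimov  | 74993
6  | Tolkien | 72232
7  | Asimov  | 44732
8  | Tolkien | 53901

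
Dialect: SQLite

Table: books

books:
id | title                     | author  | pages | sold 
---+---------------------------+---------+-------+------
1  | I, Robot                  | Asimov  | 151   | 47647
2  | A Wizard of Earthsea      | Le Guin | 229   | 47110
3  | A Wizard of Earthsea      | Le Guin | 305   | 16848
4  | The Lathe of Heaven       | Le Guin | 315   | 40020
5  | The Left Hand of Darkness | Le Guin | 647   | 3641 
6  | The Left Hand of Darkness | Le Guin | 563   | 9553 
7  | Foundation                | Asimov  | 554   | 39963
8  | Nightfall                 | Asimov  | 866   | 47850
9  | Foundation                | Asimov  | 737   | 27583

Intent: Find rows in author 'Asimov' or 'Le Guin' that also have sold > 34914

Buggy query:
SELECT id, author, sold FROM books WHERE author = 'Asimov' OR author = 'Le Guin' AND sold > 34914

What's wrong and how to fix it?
Bug: Without parentheses, AND is evaluated before OR, so the sold filter only applies to the 'Le Guin' branch

Fix: Add parentheses around the OR so the AND applies to both alternatives

Corrected query:
SELECT id, author, sold FROM books WHERE (author = 'Asimov' OR author = 'Le Guin') AND sold > 34914

Result:
id | author  | sold 
---+---------+------
1  | Asimov  | 47647
2  | Le Guin | 47110
4  | Le Guin | 40020
7  | Asimov  | 39963
8  | Asimov  | 47850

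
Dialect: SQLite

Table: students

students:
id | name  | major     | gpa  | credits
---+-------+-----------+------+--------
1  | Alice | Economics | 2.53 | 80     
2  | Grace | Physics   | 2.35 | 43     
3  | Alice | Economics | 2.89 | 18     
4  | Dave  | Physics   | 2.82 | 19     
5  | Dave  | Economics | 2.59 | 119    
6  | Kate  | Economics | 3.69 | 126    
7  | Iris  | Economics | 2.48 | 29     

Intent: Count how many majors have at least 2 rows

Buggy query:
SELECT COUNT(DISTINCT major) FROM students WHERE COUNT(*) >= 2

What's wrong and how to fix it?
Bug: COUNT(*) cannot appear in WHERE; the per-group count doesn't exist yet

Fix: Group first with HAVING COUNT(*) >= 2, then COUNT the resulting groups

Corrected query:
SELECT COUNT(*) FROM (SELECT major FROM students GROUP BY major HAVING COUNT(*) >= 2)

Result:
COUNT(*)
--------
2       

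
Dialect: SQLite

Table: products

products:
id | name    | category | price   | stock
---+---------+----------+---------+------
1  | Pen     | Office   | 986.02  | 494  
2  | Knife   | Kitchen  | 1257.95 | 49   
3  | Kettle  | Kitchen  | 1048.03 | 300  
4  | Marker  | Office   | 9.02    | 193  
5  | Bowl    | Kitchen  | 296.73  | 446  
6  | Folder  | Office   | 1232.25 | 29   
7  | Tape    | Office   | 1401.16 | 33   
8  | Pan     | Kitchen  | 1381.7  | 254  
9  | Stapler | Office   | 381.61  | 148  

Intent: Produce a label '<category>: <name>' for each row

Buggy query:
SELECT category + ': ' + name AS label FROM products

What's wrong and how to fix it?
Bug: SQLite uses || for string concatenation; + coerces text to numbers (yielding 0)

Fix: Use the || operator for string concatenation

Corrected query:
SELECT category || ': ' || name AS label FROM products

Result:
label          
---------------
Office: Pen    
Kitchen: Knife 
Kitchen: Kettle
Office: Marker 
Kitchen: Bowl  
Office: Folder 
Office: Tape   
Kitchen: Pan   
Office: Stapler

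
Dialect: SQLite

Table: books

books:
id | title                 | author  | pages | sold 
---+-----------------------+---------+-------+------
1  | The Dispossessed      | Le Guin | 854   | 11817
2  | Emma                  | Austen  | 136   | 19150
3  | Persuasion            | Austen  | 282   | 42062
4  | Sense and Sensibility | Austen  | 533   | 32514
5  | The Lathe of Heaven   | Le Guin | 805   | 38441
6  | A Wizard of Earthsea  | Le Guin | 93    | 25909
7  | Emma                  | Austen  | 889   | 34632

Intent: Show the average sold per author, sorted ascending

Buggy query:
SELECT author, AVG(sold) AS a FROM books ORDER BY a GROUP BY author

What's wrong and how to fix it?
Bug: ORDER BY appears before GROUP BY; SQL clause order requires GROUP BY first

Fix: Reorder: SELECT … FROM … GROUP BY … ORDER BY …

Corrected query:
SELECT author, AVG(sold) AS a FROM books GROUP BY author ORDER BY a

Result:
author  | a      
--------+--------
Le Guin | 25389  
Austen  | 32089.5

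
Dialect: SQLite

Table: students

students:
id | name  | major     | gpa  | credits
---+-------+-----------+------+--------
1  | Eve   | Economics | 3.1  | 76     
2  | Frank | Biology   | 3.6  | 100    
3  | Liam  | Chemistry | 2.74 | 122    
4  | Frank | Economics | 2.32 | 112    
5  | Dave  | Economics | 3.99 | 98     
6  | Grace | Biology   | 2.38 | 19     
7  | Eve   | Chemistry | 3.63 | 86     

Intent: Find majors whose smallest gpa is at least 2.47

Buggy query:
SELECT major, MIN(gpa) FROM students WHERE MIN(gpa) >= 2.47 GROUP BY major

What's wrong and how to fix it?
Bug: Aggregates like MIN are computed per group after WHERE runs

Fix: Use HAVING for the per-group MIN condition

Corrected query:
SELECT major, MIN(gpa) FROM students GROUP BY major HAVING MIN(gpa) >= 2.47

Result:
major     | MIN(gpa)
----------+---------
Chemistry | 2.74    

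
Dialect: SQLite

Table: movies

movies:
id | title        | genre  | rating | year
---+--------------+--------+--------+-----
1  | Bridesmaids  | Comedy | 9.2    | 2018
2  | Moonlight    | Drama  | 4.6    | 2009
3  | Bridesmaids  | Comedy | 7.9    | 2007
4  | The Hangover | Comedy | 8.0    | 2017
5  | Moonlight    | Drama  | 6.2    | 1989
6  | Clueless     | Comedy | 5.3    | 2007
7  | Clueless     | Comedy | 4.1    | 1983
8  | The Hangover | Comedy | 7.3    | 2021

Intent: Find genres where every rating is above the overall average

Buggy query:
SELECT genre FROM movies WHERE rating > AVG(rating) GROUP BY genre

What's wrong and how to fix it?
Bug: WHERE evaluates per row before aggregation, so AVG() is unavailable

Fix: Use a subquery for AVG and a HAVING MIN(...) filter so the condition holds for every row in the group

Corrected query:
SELECT genre FROM movies GROUP BY genre HAVING MIN(rating) > (SELECT AVG(rating) FROM movies)

Result:
(no rows)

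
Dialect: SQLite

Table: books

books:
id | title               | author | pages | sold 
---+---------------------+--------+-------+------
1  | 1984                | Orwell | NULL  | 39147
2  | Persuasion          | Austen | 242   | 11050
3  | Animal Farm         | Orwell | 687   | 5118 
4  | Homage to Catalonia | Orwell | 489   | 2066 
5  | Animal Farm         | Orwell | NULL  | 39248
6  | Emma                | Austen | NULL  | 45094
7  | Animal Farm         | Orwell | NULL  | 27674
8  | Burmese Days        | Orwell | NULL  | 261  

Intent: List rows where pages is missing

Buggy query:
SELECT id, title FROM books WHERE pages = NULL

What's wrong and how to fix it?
Bug: Comparing to NULL with '=' never matches; NULL = NULL is unknown, not true

Fix: Use IS NULL to test for NULL

Corrected query:
SELECT id, title FROM books WHERE pages IS NULL

Result:
id | title       
---+-------------
1  | 1984        
5  | Animal Farm 
6  | Emma        
7  | Animal Farm 
8  | Burmese Days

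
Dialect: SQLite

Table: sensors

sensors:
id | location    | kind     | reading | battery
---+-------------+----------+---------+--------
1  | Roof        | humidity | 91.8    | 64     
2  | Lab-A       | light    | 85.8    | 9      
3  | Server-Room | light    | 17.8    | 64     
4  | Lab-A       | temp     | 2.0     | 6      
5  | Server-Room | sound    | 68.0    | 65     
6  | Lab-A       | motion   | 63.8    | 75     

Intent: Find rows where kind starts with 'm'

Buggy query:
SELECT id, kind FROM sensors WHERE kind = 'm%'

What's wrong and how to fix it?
Bug: Wildcards only work with LIKE; '=' treats '%' as a literal character

Fix: Replace '=' with LIKE so 'm%' is treated as a pattern

Corrected query:
SELECT id, kind FROM sensors WHERE kind LIKE 'm%'

Result:
id | kind  
---+-------
6  | motion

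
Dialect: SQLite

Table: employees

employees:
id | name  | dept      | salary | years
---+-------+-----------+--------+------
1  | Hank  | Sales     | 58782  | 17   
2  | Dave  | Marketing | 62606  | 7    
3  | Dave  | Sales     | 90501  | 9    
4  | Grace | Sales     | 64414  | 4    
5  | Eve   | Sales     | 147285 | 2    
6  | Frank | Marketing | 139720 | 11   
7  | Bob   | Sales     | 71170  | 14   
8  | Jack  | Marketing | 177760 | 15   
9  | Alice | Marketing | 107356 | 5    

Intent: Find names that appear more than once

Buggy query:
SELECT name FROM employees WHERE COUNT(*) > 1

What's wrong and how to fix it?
Bug: WHERE can't reference COUNT(*); aggregates are computed after WHERE

Fix: Group first, then use HAVING for the count condition

Corrected query:
SELECT name FROM employees GROUP BY name HAVING COUNT(*) > 1

Result:
name
----
Dave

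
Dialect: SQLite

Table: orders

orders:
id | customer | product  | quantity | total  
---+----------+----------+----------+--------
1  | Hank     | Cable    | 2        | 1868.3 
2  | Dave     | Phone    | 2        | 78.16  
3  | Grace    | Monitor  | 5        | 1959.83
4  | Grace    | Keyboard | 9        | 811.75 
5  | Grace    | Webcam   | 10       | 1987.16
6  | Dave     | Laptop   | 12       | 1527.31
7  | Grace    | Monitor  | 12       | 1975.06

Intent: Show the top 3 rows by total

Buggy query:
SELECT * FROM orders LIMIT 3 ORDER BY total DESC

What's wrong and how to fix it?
Bug: ORDER BY cannot follow LIMIT; LIMIT is the final clause

Fix: Swap the clauses: ORDER BY first, then LIMIT

Corrected query:
SELECT * FROM orders ORDER BY total DESC LIMIT 3

Result:
id | customer | product | quantity | total  
---+----------+---------+----------+--------
5  | Grace    | Webcam  | 10       | 1987.16
7  | Grace    | Monitor | 12       | 1975.06
3  | Grace    | Monitor | 5        | 1959.83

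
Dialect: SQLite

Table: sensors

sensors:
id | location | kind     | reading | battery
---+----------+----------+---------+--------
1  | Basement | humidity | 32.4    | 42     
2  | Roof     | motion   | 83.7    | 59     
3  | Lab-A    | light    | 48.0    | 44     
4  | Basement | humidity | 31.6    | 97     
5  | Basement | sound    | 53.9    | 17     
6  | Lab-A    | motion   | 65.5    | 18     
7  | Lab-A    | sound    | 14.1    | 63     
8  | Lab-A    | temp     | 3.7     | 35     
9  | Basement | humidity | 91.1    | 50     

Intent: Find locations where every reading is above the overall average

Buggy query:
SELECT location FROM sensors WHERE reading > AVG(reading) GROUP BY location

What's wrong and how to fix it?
Bug: WHERE evaluates per row before aggregation, so AVG() is unavailable

Fix: Compute the overall average in a scalar subquery and compare each group's MIN against it in HAVING

Corrected query:
SELECT location FROM sensors GROUP BY location HAVING MIN(reading) > (SELECT AVG(reading) FROM sensors)

Result:
location
--------
Roof    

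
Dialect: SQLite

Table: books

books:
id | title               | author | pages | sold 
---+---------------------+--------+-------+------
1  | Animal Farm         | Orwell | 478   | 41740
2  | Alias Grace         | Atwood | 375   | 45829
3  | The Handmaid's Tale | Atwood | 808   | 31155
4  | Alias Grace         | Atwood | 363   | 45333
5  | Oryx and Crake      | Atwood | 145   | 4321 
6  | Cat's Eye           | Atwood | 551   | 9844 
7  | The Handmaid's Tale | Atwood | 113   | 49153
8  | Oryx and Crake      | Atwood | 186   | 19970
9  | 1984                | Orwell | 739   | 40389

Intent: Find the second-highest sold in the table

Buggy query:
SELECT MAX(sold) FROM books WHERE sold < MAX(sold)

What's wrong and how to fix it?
Bug: MAX(sold) on the right of the comparison is an aggregate-in-WHERE error

Fix: Compute the overall MAX in a subquery, then take MAX of rows below it

Corrected query:
SELECT MAX(sold) FROM books WHERE sold < (SELECT MAX(sold) FROM books)

Result:
MAX(sold)
---------
45829    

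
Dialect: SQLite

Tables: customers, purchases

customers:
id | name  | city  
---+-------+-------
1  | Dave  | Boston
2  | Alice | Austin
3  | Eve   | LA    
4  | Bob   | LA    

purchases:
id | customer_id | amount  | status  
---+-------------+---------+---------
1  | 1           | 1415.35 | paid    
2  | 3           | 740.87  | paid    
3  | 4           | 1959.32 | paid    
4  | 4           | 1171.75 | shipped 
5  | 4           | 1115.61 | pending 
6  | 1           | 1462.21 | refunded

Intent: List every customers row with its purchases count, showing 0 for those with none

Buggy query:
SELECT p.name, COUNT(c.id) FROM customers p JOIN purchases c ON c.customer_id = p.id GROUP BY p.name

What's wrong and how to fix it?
Bug: An inner join excludes parents with zero children

Fix: Switch to LEFT JOIN to retain unmatched parent rows

Corrected query:
SELECT p.name, COUNT(c.id) FROM customers p LEFT JOIN purchases c ON c.customer_id = p.id GROUP BY p.name

Result:
name  | COUNT(c.id)
------+------------
Alice | 0          
Bob   | 3          
Dave  | 2          
Eve   | 1          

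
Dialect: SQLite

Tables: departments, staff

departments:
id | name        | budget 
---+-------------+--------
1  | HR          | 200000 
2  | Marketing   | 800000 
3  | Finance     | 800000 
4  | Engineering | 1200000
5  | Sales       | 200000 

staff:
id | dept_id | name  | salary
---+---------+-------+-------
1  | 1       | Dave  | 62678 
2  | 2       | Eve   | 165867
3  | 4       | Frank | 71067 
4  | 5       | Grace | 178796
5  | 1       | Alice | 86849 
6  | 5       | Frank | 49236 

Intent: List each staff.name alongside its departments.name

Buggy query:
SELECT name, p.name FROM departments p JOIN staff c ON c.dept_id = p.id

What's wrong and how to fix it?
Bug: 'name' exists in both joined tables, so the database can't tell which one is meant

Fix: Prefix ambiguous columns with the table alias

Corrected query:
SELECT c.name, p.name FROM departments p JOIN staff c ON c.dept_id = p.id

Result:
name  | name       
------+------------
Dave  | HR         
Eve   | Marketing  
Frank | Engineering
Grace | Sales      
Alice | HR         
Frank | Sales      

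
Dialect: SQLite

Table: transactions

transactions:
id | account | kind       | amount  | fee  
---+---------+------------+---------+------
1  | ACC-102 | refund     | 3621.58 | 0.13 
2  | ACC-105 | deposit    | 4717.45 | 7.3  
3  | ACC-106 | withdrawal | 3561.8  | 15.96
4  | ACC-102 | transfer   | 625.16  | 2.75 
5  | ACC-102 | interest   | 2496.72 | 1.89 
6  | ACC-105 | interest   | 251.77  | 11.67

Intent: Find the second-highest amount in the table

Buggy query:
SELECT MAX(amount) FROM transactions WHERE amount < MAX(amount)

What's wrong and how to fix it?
Bug: The inner MAX is an aggregate inside WHERE, which is not allowed

Fix: Compute the overall MAX in a subquery, then take MAX of rows below it

Corrected query:
SELECT MAX(amount) FROM transactions WHERE amount < (SELECT MAX(amount) FROM transactions)

Result:
MAX(amount)
-----------
3621.58    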